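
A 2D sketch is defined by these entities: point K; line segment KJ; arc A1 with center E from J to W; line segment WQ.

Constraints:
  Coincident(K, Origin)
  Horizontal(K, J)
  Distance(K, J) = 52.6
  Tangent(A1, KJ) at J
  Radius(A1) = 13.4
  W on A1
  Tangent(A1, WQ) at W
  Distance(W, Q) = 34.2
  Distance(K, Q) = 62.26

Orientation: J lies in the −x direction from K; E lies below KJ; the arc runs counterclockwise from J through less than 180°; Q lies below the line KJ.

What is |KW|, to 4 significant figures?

66.46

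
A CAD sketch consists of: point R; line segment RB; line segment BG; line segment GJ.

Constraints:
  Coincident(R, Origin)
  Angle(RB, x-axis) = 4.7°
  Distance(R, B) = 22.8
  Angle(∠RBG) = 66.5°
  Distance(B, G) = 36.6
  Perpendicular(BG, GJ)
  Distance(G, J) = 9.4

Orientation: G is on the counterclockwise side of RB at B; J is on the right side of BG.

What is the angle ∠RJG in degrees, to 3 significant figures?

42.2°

∠RBG = 66.5°, so BG runs at 4.7° + (180° − 66.5°) = 118° from the x-axis; with |BG| = 36.6, G = B + 36.6·(cos 118°, sin 118°) = (5.43, 34.1). BG is perpendicular to GJ; with |GJ| = 9.4 on the right of BG, J = G + 9.4·(0.881, 0.473) = (13.7, 38.6). Then cos ∠RJG = JR·JG / (|JR||JG|), giving 42.2°.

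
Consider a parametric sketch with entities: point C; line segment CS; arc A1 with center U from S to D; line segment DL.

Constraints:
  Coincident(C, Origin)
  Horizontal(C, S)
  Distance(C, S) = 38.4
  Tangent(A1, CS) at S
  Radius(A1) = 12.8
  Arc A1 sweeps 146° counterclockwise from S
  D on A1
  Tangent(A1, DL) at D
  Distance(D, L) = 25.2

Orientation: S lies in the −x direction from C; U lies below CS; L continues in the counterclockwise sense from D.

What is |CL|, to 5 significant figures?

44.888

C is at the origin; CS is horizontal with |CS| = 38.4 and S on the −x side, so S = (-38.400, 0.0000). Since A1 is tangent to CS there, US ⟂ CS, so U = S + (0, -12.8) = (-38.400, -12.800). On A1, S sits at bearing 90° from U; a 146° counterclockwise sweep puts D at bearing 236°, so D = U + 12.8·(cos 236°, sin 236°) = (-45.558, -23.412). Since A1 is tangent to DL there, UD ⟂ DL, so DL runs along (−sin 236°, cos 236°); with |DL| = 25.2, L = (-24.666, -37.503). Then |CL| = |L − C| = 44.888.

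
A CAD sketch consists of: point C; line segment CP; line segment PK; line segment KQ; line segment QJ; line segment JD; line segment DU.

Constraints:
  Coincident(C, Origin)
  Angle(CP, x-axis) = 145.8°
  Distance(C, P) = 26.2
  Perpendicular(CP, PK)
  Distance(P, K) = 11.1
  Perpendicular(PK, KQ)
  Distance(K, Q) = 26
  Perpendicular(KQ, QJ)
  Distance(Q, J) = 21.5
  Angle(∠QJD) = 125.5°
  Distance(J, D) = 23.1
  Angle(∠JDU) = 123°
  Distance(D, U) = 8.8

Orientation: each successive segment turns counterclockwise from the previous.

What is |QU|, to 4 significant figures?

41.63

∠QJD = 125.5° gives JD at 110.3° from the x-axis; with |JD| = 23.1, D = (-2.334, 30.38). ∠JDU = 123.0° gives DU at 167.3° from the x-axis; with |DU| = 8.8, U = (-10.92, 32.31). Then |QU| = |U − Q| = 41.63.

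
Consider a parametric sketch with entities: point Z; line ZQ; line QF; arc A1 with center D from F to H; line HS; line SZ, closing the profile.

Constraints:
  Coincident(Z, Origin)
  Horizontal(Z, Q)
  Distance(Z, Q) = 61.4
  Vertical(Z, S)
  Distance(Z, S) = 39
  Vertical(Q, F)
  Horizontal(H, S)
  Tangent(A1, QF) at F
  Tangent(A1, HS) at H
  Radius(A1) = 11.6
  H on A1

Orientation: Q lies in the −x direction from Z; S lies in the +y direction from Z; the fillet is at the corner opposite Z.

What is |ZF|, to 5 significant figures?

67.236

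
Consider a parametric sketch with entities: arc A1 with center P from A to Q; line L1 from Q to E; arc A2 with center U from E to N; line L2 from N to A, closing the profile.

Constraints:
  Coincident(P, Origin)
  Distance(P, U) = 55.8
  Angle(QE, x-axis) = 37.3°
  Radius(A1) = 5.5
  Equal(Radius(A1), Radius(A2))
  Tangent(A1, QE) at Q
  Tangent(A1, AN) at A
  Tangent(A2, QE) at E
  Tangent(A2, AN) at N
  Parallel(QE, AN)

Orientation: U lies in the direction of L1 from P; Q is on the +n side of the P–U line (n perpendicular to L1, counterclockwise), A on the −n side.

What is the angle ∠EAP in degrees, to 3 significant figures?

78.8°

The slot axis is L1's direction at 37.3°, so u = (cos 37.3°, sin 37.3°) = (0.795, 0.606) and n = (−sin 37.3°, cos 37.3°) = (-0.606, 0.795). P is at the origin and U lies 55.8 along u from P, so U = 55.8·u = (44.4, 33.8). Tangency of A1 to both parallel lines with radius 5.5 puts Q and A at P ± 5.5·n: Q = (-3.33, 4.38), A = (3.33, -4.38). Equal radii place E and N the same way about U: E = U + 5.5·n = (41.1, 38.2), N = U − 5.5·n = (47.7, 29.4). Then cos ∠EAP = AE·AP / (|AE||AP|), giving 78.8°.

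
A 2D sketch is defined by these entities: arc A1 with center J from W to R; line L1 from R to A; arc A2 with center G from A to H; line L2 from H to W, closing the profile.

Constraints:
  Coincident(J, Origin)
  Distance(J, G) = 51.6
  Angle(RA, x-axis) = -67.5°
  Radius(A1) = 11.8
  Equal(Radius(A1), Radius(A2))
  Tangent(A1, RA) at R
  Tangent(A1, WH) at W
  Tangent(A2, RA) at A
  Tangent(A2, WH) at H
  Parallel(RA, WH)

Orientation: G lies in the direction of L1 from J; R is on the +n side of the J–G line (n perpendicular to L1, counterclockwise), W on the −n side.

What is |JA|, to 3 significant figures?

52.9

The slot axis is L1's direction at -67.5°, so u = (cos -67.5°, sin -67.5°) = (0.383, -0.924) and n = (−sin -67.5°, cos -67.5°) = (0.924, 0.383). J is at the origin and G lies 51.6 along u from J, so G = 51.6·u = (19.7, -47.7). Tangency of A1 to both parallel lines with radius 11.8 puts R and W at J ± 11.8·n: R = (10.9, 4.52), W = (-10.9, -4.52). Equal radii place A and H the same way about G: A = G + 11.8·n = (30.6, -43.2), H = G − 11.8·n = (8.84, -52.2). Then |JA| = |A − J| = 52.9.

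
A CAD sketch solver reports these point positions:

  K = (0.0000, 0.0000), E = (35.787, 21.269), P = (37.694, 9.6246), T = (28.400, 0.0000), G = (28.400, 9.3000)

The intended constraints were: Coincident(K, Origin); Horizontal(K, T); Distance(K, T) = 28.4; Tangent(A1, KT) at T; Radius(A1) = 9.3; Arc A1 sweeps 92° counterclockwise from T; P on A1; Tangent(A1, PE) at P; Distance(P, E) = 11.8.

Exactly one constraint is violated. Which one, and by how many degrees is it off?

Tangent(A1, PE) at P — off by 7.30°.

K = (0.00, 0.00) ✓; K.y = 0.00, T.y = 0.00 ✓; |KT| = 28.40 ✓; ∠(GT, TK) = 90.00° ✓; |GT| = 9.300 ✓; bearing(G→P) − bearing(G→T) = 92.00° ✓; |GP| = 9.300 ✓; ∠(GP, PE) = 82.70° ✗; |PE| = 11.80 ✓.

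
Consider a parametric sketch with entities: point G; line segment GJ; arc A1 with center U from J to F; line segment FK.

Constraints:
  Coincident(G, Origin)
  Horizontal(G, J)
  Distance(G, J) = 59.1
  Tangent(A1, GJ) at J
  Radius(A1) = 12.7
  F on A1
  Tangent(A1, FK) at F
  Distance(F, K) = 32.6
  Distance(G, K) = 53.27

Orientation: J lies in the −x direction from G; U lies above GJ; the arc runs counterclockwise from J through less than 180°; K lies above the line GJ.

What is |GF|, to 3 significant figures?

47.9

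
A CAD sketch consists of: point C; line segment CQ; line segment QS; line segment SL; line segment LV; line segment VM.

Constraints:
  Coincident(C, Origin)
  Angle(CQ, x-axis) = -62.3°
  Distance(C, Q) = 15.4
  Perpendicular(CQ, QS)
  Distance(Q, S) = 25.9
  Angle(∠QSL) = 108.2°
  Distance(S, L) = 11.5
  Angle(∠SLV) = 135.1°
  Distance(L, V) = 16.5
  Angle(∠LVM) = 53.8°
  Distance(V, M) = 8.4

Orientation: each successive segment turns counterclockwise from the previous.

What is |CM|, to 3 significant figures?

18.5

C is at the origin; CQ runs at -62.3° with length 15.4, so Q = (7.16, -13.6). CQ is perpendicular to QS, so QS runs at 27.7°; with |QS| = 25.9, S = (30.1, -1.60). ∠QSL = 108.2° gives SL at 99.5° from the x-axis; with |SL| = 11.5, L = (28.2, 9.75). ∠SLV = 135.1° gives LV at 144° from the x-axis; with |LV| = 16.5, V = (14.8, 19.4). ∠LVM = 53.8° gives VM at -89.4° from the x-axis; with |VM| = 8.4, M = (14.9, 11.0). Then |CM| = |M − C| = 18.5.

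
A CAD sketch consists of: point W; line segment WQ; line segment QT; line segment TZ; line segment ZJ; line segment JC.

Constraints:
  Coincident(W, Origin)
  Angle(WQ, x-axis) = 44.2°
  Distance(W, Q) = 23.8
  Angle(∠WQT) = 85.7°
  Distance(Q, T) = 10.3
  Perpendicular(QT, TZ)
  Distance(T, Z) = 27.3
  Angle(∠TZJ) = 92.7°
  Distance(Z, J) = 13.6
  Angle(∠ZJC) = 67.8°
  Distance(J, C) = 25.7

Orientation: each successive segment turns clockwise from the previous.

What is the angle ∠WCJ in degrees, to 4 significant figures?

9.556°

W is at the origin; WQ runs at 44.2° with length 23.8, so Q = (17.06, 16.59). ∠WQT = 85.7° gives QT at -50.10° from the x-axis; with |QT| = 10.3, T = (23.67, 8.691). The perpendicularity gives TZ at right angles to QT, so TZ runs at -140.1°; with |TZ| = 27.3, Z = (2.726, -8.821). ∠TZJ = 92.7° gives ZJ at 132.6° from the x-axis; with |ZJ| = 13.6, J = (-6.480, 1.190). ∠ZJC = 67.8° gives JC at 20.40° from the x-axis; with |JC| = 25.7, C = (17.61, 10.15). Then cos ∠WCJ = CW·CJ / (|CW||CJ|), giving 9.556°.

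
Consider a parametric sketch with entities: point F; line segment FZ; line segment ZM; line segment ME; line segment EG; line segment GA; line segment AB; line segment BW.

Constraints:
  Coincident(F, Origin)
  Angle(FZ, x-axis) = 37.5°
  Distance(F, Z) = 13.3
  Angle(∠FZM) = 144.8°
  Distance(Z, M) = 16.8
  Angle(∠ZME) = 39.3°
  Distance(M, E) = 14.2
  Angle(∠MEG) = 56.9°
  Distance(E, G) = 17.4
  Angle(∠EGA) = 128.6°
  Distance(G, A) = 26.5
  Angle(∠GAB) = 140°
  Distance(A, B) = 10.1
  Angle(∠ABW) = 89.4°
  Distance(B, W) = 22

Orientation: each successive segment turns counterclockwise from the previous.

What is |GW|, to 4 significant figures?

30.58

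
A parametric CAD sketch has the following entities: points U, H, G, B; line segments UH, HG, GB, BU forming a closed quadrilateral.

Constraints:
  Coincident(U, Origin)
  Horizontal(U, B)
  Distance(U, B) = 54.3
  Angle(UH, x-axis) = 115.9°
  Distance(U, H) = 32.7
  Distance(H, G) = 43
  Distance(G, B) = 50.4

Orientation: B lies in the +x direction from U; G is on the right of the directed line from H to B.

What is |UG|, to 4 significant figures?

10.30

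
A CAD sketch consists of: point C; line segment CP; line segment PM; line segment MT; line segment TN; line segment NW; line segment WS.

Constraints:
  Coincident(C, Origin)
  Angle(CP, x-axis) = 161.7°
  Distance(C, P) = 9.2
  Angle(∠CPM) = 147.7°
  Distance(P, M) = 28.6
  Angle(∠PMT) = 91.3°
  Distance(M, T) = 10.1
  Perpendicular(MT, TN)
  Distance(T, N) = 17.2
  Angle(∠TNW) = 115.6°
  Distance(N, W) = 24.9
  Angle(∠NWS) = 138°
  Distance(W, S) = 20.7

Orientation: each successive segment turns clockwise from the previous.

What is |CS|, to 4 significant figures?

39.04

C is at the origin; CP runs at 161.7° with length 9.2, so P = (-8.735, 2.889). ∠CPM = 147.7° gives PM at 129.4° from the x-axis; with |PM| = 28.6, M = (-26.89, 24.99). ∠PMT = 91.3° gives MT at 40.70° from the x-axis; with |MT| = 10.1, T = (-19.23, 31.58). The perpendicularity gives TN at right angles to MT, so TN runs at -49.30°; with |TN| = 17.2, N = (-8.015, 18.54). ∠TNW = 115.6° gives NW at -113.7° from the x-axis; with |NW| = 24.9, W = (-18.02, -4.265). ∠NWS = 138.0° gives WS at -155.7° from the x-axis; with |WS| = 20.7, S = (-36.89, -12.78). Then |CS| = |S − C| = 39.04.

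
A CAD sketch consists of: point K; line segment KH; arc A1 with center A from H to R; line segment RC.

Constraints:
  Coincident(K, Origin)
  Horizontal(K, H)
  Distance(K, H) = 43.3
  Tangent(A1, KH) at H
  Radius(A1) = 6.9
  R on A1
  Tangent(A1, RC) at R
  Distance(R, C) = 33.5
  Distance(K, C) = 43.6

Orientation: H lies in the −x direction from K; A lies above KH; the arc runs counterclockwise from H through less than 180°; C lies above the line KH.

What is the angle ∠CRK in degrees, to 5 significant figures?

76.062°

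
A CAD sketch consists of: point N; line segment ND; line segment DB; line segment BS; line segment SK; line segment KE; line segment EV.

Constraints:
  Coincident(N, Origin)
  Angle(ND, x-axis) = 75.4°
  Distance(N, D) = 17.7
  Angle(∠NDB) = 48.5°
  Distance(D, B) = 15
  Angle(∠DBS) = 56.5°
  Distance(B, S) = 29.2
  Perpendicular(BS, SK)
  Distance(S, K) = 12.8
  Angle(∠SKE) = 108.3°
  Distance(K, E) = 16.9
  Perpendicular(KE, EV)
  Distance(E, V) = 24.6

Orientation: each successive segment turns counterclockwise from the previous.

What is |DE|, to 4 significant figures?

7.424

BS ⟂ SK, so SK runs at 60.40°; with |SK| = 12.8, K = (22.80, 7.048). ∠SKE = 108.3° gives KE at 132.1° from the x-axis; with |KE| = 16.9, E = (11.47, 19.59). Then |DE| = |E − D| = 7.424.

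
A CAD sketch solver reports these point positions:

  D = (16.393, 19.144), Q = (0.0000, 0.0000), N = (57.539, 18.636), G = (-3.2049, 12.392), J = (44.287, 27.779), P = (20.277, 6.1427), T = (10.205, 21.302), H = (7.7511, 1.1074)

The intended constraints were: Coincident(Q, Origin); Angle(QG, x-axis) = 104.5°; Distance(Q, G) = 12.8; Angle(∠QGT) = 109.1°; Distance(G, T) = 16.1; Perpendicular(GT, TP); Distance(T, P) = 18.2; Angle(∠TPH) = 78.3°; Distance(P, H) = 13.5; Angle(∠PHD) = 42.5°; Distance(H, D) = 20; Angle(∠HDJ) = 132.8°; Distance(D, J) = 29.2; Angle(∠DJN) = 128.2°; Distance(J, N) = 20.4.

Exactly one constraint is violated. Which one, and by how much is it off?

Distance(J, N) = 20.4 — off by 4.30.

Q = (0.00, 0.00) ✓; QG at 104.5° ✓; |QG| = 12.80 ✓; ∠QGT = 109.1° ✓; |GT| = 16.10 ✓; ∠(GT, TP) = 90.00° ✓; |TP| = 18.20 ✓; ∠TPH = 78.30° ✓; |PH| = 13.50 ✓; ∠PHD = 42.50° ✓; |HD| = 20.00 ✓; ∠HDJ = 132.8° ✓; |DJ| = 29.20 ✓; ∠DJN = 128.2° ✓; |JN| = 16.10 ✗.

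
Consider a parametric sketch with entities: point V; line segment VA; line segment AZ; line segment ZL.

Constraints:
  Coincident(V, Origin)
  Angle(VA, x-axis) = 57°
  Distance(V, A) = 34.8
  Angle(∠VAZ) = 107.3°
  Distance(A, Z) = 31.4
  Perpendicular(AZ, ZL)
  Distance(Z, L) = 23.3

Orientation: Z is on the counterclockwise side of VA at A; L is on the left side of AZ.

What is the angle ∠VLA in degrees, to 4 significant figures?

49.95°

∠VAZ = 107.3°, so AZ runs at 57.0° + (180° − 107.3°) = 129.7° from the x-axis; with |AZ| = 31.4, Z = A + 31.4·(cos 129.7°, sin 129.7°) = (-1.104, 53.34). The perpendicularity gives ZL at right angles to AZ; with |ZL| = 23.3 on the left of AZ, L = Z + 23.3·(-0.7694, -0.6388) = (-19.03, 38.46). Then cos ∠VLA = LV·LA / (|LV||LA|), giving 49.95°.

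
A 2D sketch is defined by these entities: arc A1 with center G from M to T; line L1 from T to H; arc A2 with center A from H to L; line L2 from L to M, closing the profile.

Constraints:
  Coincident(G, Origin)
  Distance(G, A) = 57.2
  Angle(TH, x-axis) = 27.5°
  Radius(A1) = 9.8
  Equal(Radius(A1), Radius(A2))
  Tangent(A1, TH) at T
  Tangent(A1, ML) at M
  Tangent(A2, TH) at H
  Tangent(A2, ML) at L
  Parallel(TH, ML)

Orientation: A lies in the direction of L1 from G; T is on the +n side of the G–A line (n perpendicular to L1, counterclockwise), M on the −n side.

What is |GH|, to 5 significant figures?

58.033

The slot axis is L1's direction at 27.5°, so u = (cos 27.5°, sin 27.5°) = (0.88701, 0.46175) and n = (−sin 27.5°, cos 27.5°) = (-0.46175, 0.88701). G is at the origin and A lies 57.2 along u from G, so A = 57.2·u = (50.737, 26.412). Tangency of A1 to both parallel lines with radius 9.8 puts T and M at G ± 9.8·n: T = (-4.5251, 8.6927), M = (4.5251, -8.6927). Equal radii place H and L the same way about A: H = A + 9.8·n = (46.212, 35.105), L = A − 9.8·n = (55.262, 17.719). Then |GH| = |H − G| = 58.033.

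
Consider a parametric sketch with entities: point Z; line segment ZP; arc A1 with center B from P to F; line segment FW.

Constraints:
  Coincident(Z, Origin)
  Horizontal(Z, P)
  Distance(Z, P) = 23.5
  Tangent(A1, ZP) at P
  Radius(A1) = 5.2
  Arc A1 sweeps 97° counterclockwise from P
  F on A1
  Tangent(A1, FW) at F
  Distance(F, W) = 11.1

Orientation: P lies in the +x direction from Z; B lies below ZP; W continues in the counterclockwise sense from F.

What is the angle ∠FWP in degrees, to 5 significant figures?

19.735°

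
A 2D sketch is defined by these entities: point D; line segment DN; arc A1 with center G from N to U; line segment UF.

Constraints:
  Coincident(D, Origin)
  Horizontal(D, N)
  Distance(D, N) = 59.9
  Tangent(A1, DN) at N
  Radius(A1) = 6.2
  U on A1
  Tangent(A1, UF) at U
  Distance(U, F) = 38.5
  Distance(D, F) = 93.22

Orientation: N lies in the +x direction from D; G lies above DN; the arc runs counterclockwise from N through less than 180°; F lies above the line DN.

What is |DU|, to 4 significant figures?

65.10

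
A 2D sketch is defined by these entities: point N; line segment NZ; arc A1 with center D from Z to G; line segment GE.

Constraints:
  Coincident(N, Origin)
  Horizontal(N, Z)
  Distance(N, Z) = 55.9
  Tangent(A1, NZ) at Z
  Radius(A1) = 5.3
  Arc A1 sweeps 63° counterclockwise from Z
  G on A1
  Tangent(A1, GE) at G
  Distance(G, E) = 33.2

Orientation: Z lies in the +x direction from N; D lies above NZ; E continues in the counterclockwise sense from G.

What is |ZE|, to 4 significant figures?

38.03

N is at the origin; NZ is horizontal with |NZ| = 55.9 and Z on the +x side, so Z = (55.90, 0.000). Tangency of A1 to NZ means the radius DZ is perpendicular to NZ, so D = Z + (0, 5.3) = (55.90, 5.300). On A1, Z sits at bearing -90° from D; a 63° counterclockwise sweep puts G at bearing -27°, so G = D + 5.3·(cos -27°, sin -27°) = (60.62, 2.894). A1 meets GE tangentially, so DG is at right angles to GE, so GE runs along (−sin -27°, cos -27°); with |GE| = 33.2, E = (75.69, 32.48). Then |ZE| = |E − Z| = 38.03.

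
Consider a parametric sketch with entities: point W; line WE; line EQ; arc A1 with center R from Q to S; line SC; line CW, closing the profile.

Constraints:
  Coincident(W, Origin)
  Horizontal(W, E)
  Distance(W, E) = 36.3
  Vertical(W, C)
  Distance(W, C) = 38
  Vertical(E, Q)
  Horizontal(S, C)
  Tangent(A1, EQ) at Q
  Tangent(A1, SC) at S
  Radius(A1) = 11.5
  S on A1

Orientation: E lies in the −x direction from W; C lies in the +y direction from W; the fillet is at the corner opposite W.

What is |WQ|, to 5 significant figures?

44.944

The virtual corner opposite W is at (-36.300, 38.000). Since A1 is tangent to EQ there, RQ ⟂ EQ and tangency of A1 to SC means the radius RS is perpendicular to SC, with radius 11.5, so the center R sits 11.5 in from both sides at R = (-24.800, 26.500). That places the tangent points at Q = (-36.300, 26.500) on EQ and S = (-24.800, 38.000) on SC. Then |WQ| = |Q − W| = 44.944.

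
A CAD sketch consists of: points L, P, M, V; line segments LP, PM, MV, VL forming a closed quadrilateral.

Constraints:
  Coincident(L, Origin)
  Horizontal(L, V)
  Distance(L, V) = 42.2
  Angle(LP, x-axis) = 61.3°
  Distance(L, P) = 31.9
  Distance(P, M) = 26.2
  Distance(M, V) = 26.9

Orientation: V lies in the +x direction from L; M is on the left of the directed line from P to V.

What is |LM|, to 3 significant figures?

49.4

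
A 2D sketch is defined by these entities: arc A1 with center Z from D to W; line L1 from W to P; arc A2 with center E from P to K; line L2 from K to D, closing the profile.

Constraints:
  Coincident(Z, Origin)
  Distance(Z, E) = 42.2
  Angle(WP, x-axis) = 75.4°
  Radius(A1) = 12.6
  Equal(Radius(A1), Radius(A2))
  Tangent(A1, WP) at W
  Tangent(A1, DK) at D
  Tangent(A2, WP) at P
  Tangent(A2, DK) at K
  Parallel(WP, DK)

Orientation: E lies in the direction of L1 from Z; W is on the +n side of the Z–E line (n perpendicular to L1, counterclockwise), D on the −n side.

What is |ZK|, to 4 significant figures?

44.04

Tangency of A1 to both parallel lines with radius 12.6 puts W and D at Z ± 12.6·n: W = (-12.19, 3.176), D = (12.19, -3.176). Equal radii place P and K the same way about E: P = E + 12.6·n = (-1.556, 44.01), K = E − 12.6·n = (22.83, 37.66). Then |ZK| = |K − Z| = 44.04.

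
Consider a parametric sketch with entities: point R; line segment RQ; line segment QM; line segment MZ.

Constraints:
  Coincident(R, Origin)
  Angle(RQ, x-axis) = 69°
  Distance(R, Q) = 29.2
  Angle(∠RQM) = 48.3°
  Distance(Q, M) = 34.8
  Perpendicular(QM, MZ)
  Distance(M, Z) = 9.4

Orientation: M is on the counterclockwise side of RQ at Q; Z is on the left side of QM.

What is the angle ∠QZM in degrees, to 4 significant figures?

74.88°

R is at the origin; RQ runs at 69.0° with length 29.2, so Q = 29.2·(cos 69.0°, sin 69.0°) = (10.46, 27.26). ∠RQM = 48.3°, so QM runs at 69.0° + (180° − 48.3°) = 200.7° from the x-axis; with |QM| = 34.8, M = Q + 34.8·(cos 200.7°, sin 200.7°) = (-22.09, 14.96). QM ⟂ MZ; with |MZ| = 9.4 on the left of QM, Z = M + 9.4·(0.3535, -0.9354) = (-18.77, 6.166). Then cos ∠QZM = ZQ·ZM / (|ZQ||ZM|), giving 74.88°.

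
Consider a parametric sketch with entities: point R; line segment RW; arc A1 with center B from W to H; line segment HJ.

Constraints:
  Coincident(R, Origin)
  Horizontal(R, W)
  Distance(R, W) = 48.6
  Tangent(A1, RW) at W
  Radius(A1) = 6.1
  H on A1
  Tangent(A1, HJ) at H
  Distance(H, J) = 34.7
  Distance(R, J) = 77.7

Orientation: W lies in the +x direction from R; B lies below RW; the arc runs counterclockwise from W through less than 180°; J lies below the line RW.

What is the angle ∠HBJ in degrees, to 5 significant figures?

80.030°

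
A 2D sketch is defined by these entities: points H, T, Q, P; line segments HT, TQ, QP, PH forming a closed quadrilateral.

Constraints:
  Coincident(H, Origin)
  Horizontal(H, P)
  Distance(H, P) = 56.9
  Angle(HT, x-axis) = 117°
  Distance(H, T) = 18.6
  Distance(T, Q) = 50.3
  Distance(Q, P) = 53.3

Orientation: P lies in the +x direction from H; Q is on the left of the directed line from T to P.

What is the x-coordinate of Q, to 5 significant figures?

31.653

Checks: |TQ| = 50.30 ✓; |QP| = 53.30 ✓.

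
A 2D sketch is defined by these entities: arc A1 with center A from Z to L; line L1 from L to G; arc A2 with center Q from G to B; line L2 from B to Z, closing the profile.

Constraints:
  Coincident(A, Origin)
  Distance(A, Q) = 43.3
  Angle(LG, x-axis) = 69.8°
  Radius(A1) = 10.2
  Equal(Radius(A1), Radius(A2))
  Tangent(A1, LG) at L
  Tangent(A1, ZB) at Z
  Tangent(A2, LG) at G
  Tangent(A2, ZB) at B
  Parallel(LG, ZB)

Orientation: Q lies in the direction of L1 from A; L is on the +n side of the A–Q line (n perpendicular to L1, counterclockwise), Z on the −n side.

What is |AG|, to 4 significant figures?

44.49

The slot axis is L1's direction at 69.8°, so u = (cos 69.8°, sin 69.8°) = (0.3453, 0.9385) and n = (−sin 69.8°, cos 69.8°) = (-0.9385, 0.3453). A is at the origin and Q lies 43.3 along u from A, so Q = 43.3·u = (14.95, 40.64). Tangency of A1 to both parallel lines with radius 10.2 puts L and Z at A ± 10.2·n: L = (-9.573, 3.522), Z = (9.573, -3.522). Equal radii place G and B the same way about Q: G = Q + 10.2·n = (5.379, 44.16), B = Q − 10.2·n = (24.52, 37.11). Then |AG| = |G − A| = 44.49.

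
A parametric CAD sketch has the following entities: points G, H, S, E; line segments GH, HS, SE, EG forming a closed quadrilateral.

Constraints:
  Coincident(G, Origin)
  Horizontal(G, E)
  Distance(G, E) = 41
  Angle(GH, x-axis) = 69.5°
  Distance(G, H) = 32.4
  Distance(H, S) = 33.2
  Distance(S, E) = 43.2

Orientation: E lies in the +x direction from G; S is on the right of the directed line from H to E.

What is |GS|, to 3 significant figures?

2.20

G is at the origin; GE is horizontal with |GE| = 41.0 and E in +x, so E = (41.0, 0). GH runs at 69.5° with |GH| = 32.4, so H = (11.3, 30.3). S is determined by |HS| = 33.2 and |SE| = 43.2 together: it lies at the intersection of circle(H, 33.2) and circle(E, 43.2). With |HE| = 42.4, the foot of the radical line on HE is 12.2 from H and the perpendicular offset is √(33.2² − 12.2²) = 30.9. Taking the right-of-HE solution: S = (-2.20, 0.0377).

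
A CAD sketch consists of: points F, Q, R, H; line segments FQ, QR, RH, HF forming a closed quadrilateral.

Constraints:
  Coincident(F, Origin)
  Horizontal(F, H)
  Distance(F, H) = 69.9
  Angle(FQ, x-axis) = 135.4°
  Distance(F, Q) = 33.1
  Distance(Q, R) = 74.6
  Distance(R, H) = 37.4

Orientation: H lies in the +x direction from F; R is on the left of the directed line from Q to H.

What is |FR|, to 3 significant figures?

59.8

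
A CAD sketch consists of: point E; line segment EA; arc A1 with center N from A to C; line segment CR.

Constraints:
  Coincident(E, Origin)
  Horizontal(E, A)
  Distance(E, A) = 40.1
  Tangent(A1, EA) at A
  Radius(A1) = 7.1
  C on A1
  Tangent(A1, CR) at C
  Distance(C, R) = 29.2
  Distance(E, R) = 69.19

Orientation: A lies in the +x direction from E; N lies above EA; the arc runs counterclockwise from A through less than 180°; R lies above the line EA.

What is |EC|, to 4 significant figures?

45.46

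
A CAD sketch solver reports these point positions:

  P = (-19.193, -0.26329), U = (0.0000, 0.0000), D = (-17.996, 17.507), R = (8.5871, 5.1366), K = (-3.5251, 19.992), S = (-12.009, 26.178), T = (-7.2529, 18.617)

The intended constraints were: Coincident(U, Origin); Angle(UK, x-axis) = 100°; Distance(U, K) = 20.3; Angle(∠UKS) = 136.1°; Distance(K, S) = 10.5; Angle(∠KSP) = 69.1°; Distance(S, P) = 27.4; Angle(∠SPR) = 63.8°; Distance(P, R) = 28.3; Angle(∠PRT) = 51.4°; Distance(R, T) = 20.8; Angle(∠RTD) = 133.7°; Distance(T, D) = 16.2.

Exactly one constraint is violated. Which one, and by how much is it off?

Distance(T, D) = 16.2 — off by 5.40.

U = (0.00, 0.00) ✓; UK at 100.0° ✓; |UK| = 20.30 ✓; ∠UKS = 136.1° ✓; |KS| = 10.50 ✓; ∠KSP = 69.10° ✓; |SP| = 27.40 ✓; ∠SPR = 63.80° ✓; |PR| = 28.30 ✓; ∠PRT = 51.40° ✓; |RT| = 20.80 ✓; ∠RTD = 133.7° ✓; |TD| = 10.80 ✗.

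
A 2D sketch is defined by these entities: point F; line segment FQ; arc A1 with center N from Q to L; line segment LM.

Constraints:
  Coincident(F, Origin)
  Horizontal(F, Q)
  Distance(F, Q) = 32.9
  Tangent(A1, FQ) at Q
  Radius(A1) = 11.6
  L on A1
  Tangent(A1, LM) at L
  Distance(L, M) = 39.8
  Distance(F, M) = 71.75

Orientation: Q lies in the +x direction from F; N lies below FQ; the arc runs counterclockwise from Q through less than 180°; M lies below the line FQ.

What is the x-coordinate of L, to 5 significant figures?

24.949

F is at the origin; F and Q share the same y with |FQ| = 32.9 and Q on the +x side, so Q = (32.900, 0.0000). Since A1 is tangent to FQ there, NQ ⟂ FQ, so N = Q + (0, -11.6) = (32.900, -11.600). Since NL ⟂ LM (tangency), |NM| = √(11.6² + 39.8²) = 41.456 regardless of where L sits on A1. So M lies on both circle(F, 71.75) and circle(N, 41.456); the below-FQ intersection is M = (53.928, -47.327). L is the foot of the tangent from M: L = (24.949, -20.046).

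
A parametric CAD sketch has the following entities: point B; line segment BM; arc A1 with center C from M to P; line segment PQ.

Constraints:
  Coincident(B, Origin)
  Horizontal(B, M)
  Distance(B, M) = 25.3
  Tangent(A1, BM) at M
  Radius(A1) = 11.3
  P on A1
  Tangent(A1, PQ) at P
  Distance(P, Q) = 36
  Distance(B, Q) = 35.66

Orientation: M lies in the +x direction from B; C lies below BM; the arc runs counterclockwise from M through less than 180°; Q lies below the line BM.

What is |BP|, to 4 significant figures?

16.63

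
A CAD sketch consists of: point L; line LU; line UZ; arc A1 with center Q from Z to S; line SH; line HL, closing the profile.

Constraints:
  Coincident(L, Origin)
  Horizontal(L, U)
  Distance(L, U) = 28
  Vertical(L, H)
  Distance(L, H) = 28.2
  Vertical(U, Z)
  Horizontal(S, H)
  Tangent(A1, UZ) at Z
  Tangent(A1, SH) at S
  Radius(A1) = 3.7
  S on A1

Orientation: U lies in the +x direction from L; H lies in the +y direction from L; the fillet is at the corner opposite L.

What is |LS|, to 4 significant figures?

37.23

L is at the origin; L and U share the same y with |LU| = 28.0 and U on the +x side, so U = (28.00, 0.000). LH is vertical with |LH| = 28.2 and H on the +y side, so H = (0.000, 28.20). The virtual corner opposite L is at (28.00, 28.20). Since A1 is tangent to UZ there, QZ ⟂ UZ and since A1 is tangent to SH there, QS ⟂ SH, with radius 3.7, so the center Q sits 3.7 in from both sides at Q = (24.30, 24.50). That places the tangent points at Z = (28.00, 24.50) on UZ and S = (24.30, 28.20) on SH. Then |LS| = |S − L| = 37.23.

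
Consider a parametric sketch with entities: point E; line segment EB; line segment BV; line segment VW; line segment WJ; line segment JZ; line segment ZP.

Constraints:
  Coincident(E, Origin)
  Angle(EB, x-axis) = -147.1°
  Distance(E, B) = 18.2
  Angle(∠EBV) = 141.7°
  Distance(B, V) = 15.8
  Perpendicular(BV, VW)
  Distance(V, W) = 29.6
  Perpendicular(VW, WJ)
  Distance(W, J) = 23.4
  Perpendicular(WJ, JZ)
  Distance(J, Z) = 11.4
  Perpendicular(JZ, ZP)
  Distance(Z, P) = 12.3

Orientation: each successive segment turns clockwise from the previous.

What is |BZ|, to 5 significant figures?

19.723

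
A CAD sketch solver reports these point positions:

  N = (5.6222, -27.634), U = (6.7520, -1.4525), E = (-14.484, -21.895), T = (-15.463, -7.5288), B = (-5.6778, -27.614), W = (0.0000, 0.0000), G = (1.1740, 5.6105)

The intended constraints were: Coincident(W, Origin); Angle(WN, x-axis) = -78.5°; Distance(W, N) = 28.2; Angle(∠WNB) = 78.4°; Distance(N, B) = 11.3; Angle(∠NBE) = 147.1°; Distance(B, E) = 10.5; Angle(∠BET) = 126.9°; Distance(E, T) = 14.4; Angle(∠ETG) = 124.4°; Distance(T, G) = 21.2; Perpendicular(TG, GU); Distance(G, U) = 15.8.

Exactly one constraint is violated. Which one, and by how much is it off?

Distance(G, U) = 15.8 — off by 6.80.

W = (0.00, 0.00) ✓; WN at -78.50° ✓; |WN| = 28.20 ✓; ∠WNB = 78.40° ✓; |NB| = 11.30 ✓; ∠NBE = 147.1° ✓; |BE| = 10.50 ✓; ∠BET = 126.9° ✓; |ET| = 14.40 ✓; ∠ETG = 124.4° ✓; |TG| = 21.20 ✓; ∠(TG, GU) = 90.00° ✓; |GU| = 9.000 ✗.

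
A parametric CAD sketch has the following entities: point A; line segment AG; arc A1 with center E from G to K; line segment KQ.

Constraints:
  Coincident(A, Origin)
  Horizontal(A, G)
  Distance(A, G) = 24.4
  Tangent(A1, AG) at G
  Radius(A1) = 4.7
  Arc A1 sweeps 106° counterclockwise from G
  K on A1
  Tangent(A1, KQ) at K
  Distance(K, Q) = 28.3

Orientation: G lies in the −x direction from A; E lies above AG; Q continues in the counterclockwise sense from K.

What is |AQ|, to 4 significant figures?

43.23

On A1, G sits at bearing -90° from E; a 106° counterclockwise sweep puts K at bearing 16°, so K = E + 4.7·(cos 16°, sin 16°) = (-19.88, 5.995). Tangency of A1 to KQ means the radius EK is perpendicular to KQ, so KQ runs along (−sin 16°, cos 16°); with |KQ| = 28.3, Q = (-27.68, 33.20). Then |AQ| = |Q − A| = 43.23.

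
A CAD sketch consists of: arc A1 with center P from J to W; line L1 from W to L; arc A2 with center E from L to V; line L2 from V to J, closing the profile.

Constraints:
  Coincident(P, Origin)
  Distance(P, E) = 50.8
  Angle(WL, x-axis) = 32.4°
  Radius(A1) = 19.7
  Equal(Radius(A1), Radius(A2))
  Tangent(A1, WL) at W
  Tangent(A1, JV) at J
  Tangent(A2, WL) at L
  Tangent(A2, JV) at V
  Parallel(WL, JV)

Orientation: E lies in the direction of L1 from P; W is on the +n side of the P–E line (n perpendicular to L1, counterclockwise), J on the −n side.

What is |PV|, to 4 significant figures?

54.49

The slot axis is L1's direction at 32.4°, so u = (cos 32.4°, sin 32.4°) = (0.8443, 0.5358) and n = (−sin 32.4°, cos 32.4°) = (-0.5358, 0.8443). P is at the origin and E lies 50.8 along u from P, so E = 50.8·u = (42.89, 27.22). Tangency of A1 to both parallel lines with radius 19.7 puts W and J at P ± 19.7·n: W = (-10.56, 16.63), J = (10.56, -16.63). Equal radii place L and V the same way about E: L = E + 19.7·n = (32.34, 43.85), V = E − 19.7·n = (53.45, 10.59). Then |PV| = |V − P| = 54.49.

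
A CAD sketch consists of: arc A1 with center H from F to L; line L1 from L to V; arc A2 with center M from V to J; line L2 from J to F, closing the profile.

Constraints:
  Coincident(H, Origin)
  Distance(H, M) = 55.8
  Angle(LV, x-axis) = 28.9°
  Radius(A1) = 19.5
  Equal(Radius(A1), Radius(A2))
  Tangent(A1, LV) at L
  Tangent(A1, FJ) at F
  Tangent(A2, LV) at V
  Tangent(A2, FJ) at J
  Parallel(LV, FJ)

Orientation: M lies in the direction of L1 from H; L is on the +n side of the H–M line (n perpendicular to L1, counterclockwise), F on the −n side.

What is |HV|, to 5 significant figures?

59.109

The slot axis is L1's direction at 28.9°, so u = (cos 28.9°, sin 28.9°) = (0.87546, 0.48328) and n = (−sin 28.9°, cos 28.9°) = (-0.48328, 0.87546). H is at the origin and M lies 55.8 along u from H, so M = 55.8·u = (48.851, 26.967). Tangency of A1 to both parallel lines with radius 19.5 puts L and F at H ± 19.5·n: L = (-9.4240, 17.072), F = (9.4240, -17.072). Equal radii place V and J the same way about M: V = M + 19.5·n = (39.427, 44.039), J = M − 19.5·n = (58.275, 9.8956). Then |HV| = |V − H| = 59.109.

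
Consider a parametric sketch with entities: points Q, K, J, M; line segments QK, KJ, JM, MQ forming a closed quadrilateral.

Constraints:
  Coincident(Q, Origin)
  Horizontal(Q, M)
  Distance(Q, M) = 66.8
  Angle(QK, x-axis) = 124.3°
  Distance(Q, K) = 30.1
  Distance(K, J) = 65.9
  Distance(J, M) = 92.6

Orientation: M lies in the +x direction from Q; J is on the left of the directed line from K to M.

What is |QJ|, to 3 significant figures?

82.1

Q is at the origin; QM is horizontal with |QM| = 66.8 and M in +x, so M = (66.8, 0). QK runs at 124.3° with |QK| = 30.1, so K = (-17.0, 24.9). J is determined by |KJ| = 65.9 and |JM| = 92.6 together: it lies at the intersection of circle(K, 65.9) and circle(M, 92.6). With |KM| = 87.4, the foot of the radical line on KM is 19.5 from K and the perpendicular offset is √(65.9² − 19.5²) = 63.0. Taking the left-of-KM solution: J = (19.6, 79.7).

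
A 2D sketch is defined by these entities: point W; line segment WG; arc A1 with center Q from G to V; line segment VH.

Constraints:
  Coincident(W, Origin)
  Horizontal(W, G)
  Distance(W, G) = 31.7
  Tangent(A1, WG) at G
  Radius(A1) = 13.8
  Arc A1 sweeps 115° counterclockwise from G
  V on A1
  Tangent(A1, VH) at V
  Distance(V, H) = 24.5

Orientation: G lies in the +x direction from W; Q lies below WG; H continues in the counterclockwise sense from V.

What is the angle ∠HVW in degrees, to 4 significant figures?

160.6°

W is at the origin; W and G share the same y with |WG| = 31.7 and G on the +x side, so G = (31.70, 0.000). Tangency of A1 to WG means the radius QG is perpendicular to WG, so Q = G + (0, -13.8) = (31.70, -13.80). On A1, G sits at bearing 90° from Q; a 115° counterclockwise sweep puts V at bearing 205°, so V = Q + 13.8·(cos 205°, sin 205°) = (19.19, -19.63). The tangent condition forces QV to be normal to VH, so VH runs along (−sin 205°, cos 205°); with |VH| = 24.5, H = (29.55, -41.84). Then cos ∠HVW = VH·VW / (|VH||VW|), giving 160.6°.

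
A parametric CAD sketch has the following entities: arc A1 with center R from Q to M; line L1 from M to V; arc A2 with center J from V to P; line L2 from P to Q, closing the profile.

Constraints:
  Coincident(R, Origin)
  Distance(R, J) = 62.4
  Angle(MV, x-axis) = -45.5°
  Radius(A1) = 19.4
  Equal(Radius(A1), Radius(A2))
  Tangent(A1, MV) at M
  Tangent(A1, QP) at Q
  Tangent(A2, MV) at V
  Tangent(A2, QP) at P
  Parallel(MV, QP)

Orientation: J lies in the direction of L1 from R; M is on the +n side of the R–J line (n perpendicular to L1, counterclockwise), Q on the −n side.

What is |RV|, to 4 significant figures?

65.35

Tangency of A1 to both parallel lines with radius 19.4 puts M and Q at R ± 19.4·n: M = (13.84, 13.60), Q = (-13.84, -13.60). Equal radii place V and P the same way about J: V = J + 19.4·n = (57.57, -30.91), P = J − 19.4·n = (29.90, -58.10). Then |RV| = |V − R| = 65.35.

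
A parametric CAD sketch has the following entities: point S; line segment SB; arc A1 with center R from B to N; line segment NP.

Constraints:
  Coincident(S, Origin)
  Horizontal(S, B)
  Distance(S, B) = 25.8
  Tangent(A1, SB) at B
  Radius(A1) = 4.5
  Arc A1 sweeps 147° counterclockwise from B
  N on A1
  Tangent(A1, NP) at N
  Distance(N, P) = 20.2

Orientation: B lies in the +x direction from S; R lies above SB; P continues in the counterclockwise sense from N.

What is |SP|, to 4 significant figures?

22.35

S is at the origin; SB is horizontal with |SB| = 25.8 and B on the +x side, so B = (25.80, 0.000). A1 meets SB tangentially, so RB is at right angles to SB, so R = B + (0, 4.5) = (25.80, 4.500). On A1, B sits at bearing -90° from R; a 147° counterclockwise sweep puts N at bearing 57°, so N = R + 4.5·(cos 57°, sin 57°) = (28.25, 8.274). The tangent condition forces RN to be normal to NP, so NP runs along (−sin 57°, cos 57°); with |NP| = 20.2, P = (11.31, 19.28). Then |SP| = |P − S| = 22.35.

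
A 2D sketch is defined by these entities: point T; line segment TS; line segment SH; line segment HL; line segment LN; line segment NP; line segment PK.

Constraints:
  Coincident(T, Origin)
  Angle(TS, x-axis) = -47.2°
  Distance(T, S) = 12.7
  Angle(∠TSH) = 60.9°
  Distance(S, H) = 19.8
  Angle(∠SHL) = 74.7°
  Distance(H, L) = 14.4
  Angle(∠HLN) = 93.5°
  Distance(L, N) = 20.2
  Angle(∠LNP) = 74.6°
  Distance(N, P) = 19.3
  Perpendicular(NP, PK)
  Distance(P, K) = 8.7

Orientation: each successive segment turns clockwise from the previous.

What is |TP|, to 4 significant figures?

18.54

T is at the origin; TS runs at -47.2° with length 12.7, so S = (8.629, -9.318). ∠TSH = 60.9° gives SH at -166.3° from the x-axis; with |SH| = 19.8, H = (-10.61, -14.01). ∠SHL = 74.7° gives HL at 88.40° from the x-axis; with |HL| = 14.4, L = (-10.21, 0.3866). ∠HLN = 93.5° gives LN at 1.900° from the x-axis; with |LN| = 20.2, N = (9.983, 1.056). ∠LNP = 74.6° gives NP at -103.5° from the x-axis; with |NP| = 19.3, P = (5.478, -17.71). Then |TP| = |P − T| = 18.54.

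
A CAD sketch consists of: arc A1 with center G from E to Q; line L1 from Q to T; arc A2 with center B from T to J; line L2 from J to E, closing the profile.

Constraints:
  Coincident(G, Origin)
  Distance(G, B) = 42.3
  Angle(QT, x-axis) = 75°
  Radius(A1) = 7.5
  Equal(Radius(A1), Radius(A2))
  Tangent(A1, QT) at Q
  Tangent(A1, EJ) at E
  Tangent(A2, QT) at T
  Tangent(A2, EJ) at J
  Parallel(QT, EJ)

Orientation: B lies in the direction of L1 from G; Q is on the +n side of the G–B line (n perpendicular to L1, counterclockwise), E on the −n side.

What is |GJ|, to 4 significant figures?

42.96

The slot axis is L1's direction at 75.0°, so u = (cos 75.0°, sin 75.0°) = (0.2588, 0.9659) and n = (−sin 75.0°, cos 75.0°) = (-0.9659, 0.2588). G is at the origin and B lies 42.3 along u from G, so B = 42.3·u = (10.95, 40.86). Tangency of A1 to both parallel lines with radius 7.5 puts Q and E at G ± 7.5·n: Q = (-7.244, 1.941), E = (7.244, -1.941). Equal radii place T and J the same way about B: T = B + 7.5·n = (3.704, 42.80), J = B − 7.5·n = (18.19, 38.92). Then |GJ| = |J − G| = 42.96.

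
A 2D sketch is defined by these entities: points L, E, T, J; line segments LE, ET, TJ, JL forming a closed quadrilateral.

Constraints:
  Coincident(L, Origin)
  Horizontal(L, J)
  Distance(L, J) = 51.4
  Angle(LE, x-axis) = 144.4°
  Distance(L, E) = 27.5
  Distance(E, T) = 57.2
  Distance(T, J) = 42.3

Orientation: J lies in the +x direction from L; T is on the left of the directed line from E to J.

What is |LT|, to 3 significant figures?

48.2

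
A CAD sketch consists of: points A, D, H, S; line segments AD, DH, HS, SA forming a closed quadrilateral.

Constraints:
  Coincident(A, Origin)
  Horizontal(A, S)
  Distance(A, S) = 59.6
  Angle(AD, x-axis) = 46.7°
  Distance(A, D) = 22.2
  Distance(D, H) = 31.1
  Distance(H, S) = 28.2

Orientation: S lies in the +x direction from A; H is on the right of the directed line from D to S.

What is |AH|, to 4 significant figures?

34.30

A is at the origin; A and S share the same y with |AS| = 59.6 and S in +x, so S = (59.6, 0). AD runs at 46.7° with |AD| = 22.2, so D = (15.23, 16.16). H is determined by |DH| = 31.1 and |HS| = 28.2 together: it lies at the intersection of circle(D, 31.1) and circle(S, 28.2). With |DS| = 47.22, the foot of the radical line on DS is 25.43 from D and the perpendicular offset is √(31.1² − 25.43²) = 17.90. Taking the right-of-DS solution: H = (33.00, -9.363).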